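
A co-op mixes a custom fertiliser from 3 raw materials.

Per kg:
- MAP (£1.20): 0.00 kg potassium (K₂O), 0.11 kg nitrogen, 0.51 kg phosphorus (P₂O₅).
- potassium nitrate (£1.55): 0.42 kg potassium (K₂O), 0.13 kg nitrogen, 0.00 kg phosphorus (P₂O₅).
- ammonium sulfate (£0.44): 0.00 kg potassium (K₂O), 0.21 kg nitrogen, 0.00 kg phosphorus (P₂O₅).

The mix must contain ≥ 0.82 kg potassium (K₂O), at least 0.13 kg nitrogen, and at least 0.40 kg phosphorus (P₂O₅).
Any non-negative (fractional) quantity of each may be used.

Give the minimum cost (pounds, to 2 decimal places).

£3.97

This is a linear program. Let x1 = kg of MAP, x2 = kg of potassium nitrate, x3 = kg of ammonium sulfate.
Minimize 1.2x1 + 1.55x2 + 0.44x3 s.t.:
  0.42x2 ≥ 0.82   (potassium (K₂O))
  0.11x1 + 0.13x2 + 0.21x3 ≥ 0.13   (nitrogen)
  0.51x1 ≥ 0.4   (phosphorus (P₂O₅))
  x1, x2, x3 ≥ 0.
The minimum-cost mix takes nothing from ammonium sulfate — only MAP, potassium nitrate. There the potassium (K₂O) and phosphorus (P₂O₅) constraints are tight.
So MAP = 0.7843 kg, potassium nitrate = 1.952 kg.
Hence cost = 1.2·0.7843 + 1.55·1.952 = £3.9668.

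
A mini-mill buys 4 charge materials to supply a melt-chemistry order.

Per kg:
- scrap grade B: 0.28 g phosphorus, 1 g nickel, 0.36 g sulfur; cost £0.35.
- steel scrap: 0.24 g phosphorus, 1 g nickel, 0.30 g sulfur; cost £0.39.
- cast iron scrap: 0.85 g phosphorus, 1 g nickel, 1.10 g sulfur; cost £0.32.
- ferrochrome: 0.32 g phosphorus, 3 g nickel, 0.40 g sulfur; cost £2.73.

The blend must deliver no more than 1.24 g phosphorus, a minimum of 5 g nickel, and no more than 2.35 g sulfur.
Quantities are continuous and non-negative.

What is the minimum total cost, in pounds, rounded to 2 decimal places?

£1.91

This is a linear program. Let x1 = kg of scrap grade B, x2 = kg of steel scrap, x3 = kg of cast iron scrap, x4 = kg of ferrochrome.
Minimise 0.35x1 + 0.39x2 + 0.32x3 + 2.73x4 with:
  0.28x1 + 0.24x2 + 0.85x3 + 0.32x4 ≤ 1.24   (phosphorus)
  1x1 + 1x2 + 1x3 + 3x4 ≥ 5   (nickel)
  0.36x1 + 0.3x2 + 1.1x3 + 0.4x4 ≤ 2.35   (sulfur)
  x1, x2, x3, x4 ≥ 0.
At the optimum only scrap grade B, steel scrap are positive (cast iron scrap, ferrochrome = 0). The phosphorus and nickel requirements are met with equality.
Solving gives x1 = 1, x2 = 4.
Total cost: 0.35·1 + 0.39·4 = 1.9100.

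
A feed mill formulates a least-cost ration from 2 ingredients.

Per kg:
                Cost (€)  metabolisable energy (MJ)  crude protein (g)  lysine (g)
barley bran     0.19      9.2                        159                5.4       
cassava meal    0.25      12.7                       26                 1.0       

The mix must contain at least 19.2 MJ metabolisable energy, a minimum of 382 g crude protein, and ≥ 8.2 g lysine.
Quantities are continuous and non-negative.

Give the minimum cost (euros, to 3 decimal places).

€0.456

Treat it as an LP. Let x1 = kg of barley bran, x2 = kg of cassava meal.
min 0.19x1 + 0.25x2 subject to:
  9.2x1 + 12.7x2 ≥ 19.2   (metabolisable energy)
  159x1 + 26x2 ≥ 382   (crude protein)
  5.4x1 + 1x2 ≥ 8.2   (lysine)
  x1, x2 ≥ 0.
The optimal basis is {barley bran}; cassava meal drops out. Binding constraint: crude protein.
So barley bran = 2.4025 kg.
Objective = 0.19·2.4025 = 0.45648.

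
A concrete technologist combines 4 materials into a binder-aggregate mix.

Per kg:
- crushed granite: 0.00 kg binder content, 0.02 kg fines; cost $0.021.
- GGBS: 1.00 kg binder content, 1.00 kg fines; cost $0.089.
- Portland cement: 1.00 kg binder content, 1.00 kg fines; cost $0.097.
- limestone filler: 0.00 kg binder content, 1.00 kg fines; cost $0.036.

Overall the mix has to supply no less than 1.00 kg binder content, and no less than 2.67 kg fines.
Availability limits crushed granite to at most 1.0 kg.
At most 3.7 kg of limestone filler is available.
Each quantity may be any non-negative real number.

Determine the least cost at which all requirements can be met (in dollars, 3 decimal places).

This is a linear program. Let x1 = kg of crushed granite, x2 = kg of GGBS, x3 = kg of Portland cement, x4 = kg of limestone filler.
Minimize 0.021x1 + 0.089x2 + 0.097x3 + 0.036x4 subject to:
  1x2 + 1x3 ≥ 1   (binder content)
  0.02x1 + 1x2 + 1x3 + 1x4 ≥ 2.67   (fines)
  x1 ≤ 1
  x4 ≤ 3.7
  x1, x2, x3, x4 ≥ 0.
The minimum-cost mix takes nothing from crushed granite, Portland cement — only GGBS, limestone filler. There the binder content and fines constraints are tight.
That vertex is x2 = 1, x4 = 1.67.
Cost = 0.089·1 + 0.036·1.67 = 0.14912.

$0.149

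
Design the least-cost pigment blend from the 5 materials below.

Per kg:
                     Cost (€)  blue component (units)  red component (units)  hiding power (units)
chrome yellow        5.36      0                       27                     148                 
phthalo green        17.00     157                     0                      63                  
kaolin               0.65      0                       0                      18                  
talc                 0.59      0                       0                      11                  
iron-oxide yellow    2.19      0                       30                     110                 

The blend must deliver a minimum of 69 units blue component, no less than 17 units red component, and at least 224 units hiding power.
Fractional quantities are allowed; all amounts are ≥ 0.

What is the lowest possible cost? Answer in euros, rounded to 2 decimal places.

Set it up as a linear program. Let x1 = kg of chrome yellow, x2 = kg of phthalo green, x3 = kg of kaolin, x4 = kg of talc, x5 = kg of iron-oxide yellow.
Minimise 5.36x1 + 17x2 + 0.65x3 + 0.59x4 + 2.19x5 subject to:
  157x2 ≥ 69   (blue component)
  27x1 + 30x5 ≥ 17   (red component)
  148x1 + 63x2 + 18x3 + 11x4 + 110x5 ≥ 224   (hiding power)
  x1, x2, x3, x4, x5 ≥ 0.
The optimal basis is {phthalo green, iron-oxide yellow}; chrome yellow, kaolin, talc drop out. Binding constraints: blue component and hiding power.
Optimal quantities: phthalo green = 0.4395 kg, iron-oxide yellow = 1.785 kg.
Hence cost = 17·0.4395 + 2.19·1.785 = €11.3807.

€11.38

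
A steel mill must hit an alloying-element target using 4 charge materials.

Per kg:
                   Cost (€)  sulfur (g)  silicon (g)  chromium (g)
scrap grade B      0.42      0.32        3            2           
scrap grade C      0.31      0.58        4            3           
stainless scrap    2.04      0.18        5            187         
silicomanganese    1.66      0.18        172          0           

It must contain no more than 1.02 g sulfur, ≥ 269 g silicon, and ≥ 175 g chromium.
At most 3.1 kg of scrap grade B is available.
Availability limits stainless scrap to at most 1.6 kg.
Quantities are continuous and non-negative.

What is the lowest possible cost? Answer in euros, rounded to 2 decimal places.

Let x1 = kg of scrap grade B, x2 = kg of scrap grade C, x3 = kg of stainless scrap, x4 = kg of silicomanganese.
Minimize 0.42x1 + 0.31x2 + 2.04x3 + 1.66x4 with:
  0.32x1 + 0.58x2 + 0.18x3 + 0.18x4 ≤ 1.02   (sulfur)
  3x1 + 4x2 + 5x3 + 172x4 ≥ 269   (silicon)
  2x1 + 3x2 + 187x3 ≥ 175   (chromium)
  x1 ≤ 3.1
  x3 ≤ 1.6
  x1, x2, x3, x4 ≥ 0.
The optimal basis is {stainless scrap, silicomanganese}; scrap grade B, scrap grade C drop out. Binding constraints: silicon and chromium.
So stainless scrap = 0.9358 kg, silicomanganese = 1.537 kg.
Cost = 2.04·0.9358 + 1.66·1.537 = 4.4605.

€4.46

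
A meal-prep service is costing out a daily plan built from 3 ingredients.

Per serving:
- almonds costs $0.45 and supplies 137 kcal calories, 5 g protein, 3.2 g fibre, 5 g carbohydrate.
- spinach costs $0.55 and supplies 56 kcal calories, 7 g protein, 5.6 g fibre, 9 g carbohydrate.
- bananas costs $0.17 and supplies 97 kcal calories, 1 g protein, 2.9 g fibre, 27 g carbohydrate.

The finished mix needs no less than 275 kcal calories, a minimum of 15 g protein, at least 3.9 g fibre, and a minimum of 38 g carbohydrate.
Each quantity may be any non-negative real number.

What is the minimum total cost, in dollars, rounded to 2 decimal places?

Let x1 = servings of almonds, x2 = servings of spinach, x3 = servings of bananas.
Minimize 0.45x1 + 0.55x2 + 0.17x3 s.t.:
  137x1 + 56x2 + 97x3 ≥ 275   (calories)
  5x1 + 7x2 + 1x3 ≥ 15   (protein)
  3.2x1 + 5.6x2 + 2.9x3 ≥ 3.9   (fibre)
  5x1 + 9x2 + 27x3 ≥ 38   (carbohydrate)
  x1, x2, x3 ≥ 0.
All 3 inputs are positive at the optimum. Binding constraints: calories, protein, carbohydrate.
Solving gives x1 = 0.8851, x2 = 1.4, x3 = 0.7769.
Hence cost = 0.45·0.8851 + 0.55·1.4 + 0.17·0.7769 = $1.3004.

$1.30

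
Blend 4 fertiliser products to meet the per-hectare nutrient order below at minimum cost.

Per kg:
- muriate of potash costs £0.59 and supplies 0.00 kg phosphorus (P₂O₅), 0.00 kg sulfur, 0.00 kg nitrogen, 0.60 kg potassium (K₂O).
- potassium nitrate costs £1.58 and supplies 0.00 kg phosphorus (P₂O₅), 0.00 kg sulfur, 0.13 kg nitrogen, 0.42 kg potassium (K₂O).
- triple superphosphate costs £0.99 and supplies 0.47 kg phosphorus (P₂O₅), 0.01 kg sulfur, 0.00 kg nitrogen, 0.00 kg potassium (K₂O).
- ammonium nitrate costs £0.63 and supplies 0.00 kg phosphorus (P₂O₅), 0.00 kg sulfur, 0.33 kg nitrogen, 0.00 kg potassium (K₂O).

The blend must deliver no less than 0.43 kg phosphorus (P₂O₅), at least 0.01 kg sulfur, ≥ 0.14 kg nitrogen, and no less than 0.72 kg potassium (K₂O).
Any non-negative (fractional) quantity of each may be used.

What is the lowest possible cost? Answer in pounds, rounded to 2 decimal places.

£1.97

Set it up as a linear program. Let x1 = kg of muriate of potash, x2 = kg of potassium nitrate, x3 = kg of triple superphosphate, x4 = kg of ammonium nitrate.
Minimize 0.59x1 + 1.58x2 + 0.99x3 + 0.63x4 with:
  0.47x3 ≥ 0.43   (phosphorus (P₂O₅))
  0.01x3 ≥ 0.01   (sulfur)
  0.13x2 + 0.33x4 ≥ 0.14   (nitrogen)
  0.6x1 + 0.42x2 ≥ 0.72   (potassium (K₂O))
  x1, x2, x3, x4 ≥ 0.
The minimum-cost mix takes nothing from potassium nitrate — only muriate of potash, triple superphosphate, ammonium nitrate. The sulfur, nitrogen, potassium (K₂O) requirements are met with equality.
That vertex is x1 = 1.2, x3 = 1, x4 = 0.4242.
Objective = 0.59·1.2 + 0.99·1 + 0.63·0.4242 = 1.9652.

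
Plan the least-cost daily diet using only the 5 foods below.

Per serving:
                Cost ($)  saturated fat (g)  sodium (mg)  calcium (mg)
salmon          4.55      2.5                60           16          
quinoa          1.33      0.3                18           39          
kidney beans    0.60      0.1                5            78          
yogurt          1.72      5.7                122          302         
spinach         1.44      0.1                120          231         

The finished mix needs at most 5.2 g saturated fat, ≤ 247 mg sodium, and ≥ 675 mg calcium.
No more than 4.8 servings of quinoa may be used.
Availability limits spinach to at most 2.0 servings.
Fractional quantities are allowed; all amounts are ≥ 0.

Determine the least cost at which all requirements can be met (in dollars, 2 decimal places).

Treat it as an LP. Let x1 = servings of salmon, x2 = servings of quinoa, x3 = servings of kidney beans, x4 = servings of yogurt, x5 = servings of spinach.
Minimize 4.55x1 + 1.33x2 + 0.6x3 + 1.72x4 + 1.44x5 with:
  2.5x1 + 0.3x2 + 0.1x3 + 5.7x4 + 0.1x5 ≤ 5.2   (saturated fat)
  60x1 + 18x2 + 5x3 + 122x4 + 120x5 ≤ 247   (sodium)
  16x1 + 39x2 + 78x3 + 302x4 + 231x5 ≥ 675   (calcium)
  x2 ≤ 4.8
  x5 ≤ 2
  x1, x2, x3, x4, x5 ≥ 0.
The cheapest feasible vertex uses only kidney beans, yogurt, spinach; salmon, quinoa are not used. Binding constraints: saturated fat, sodium, calcium.
Solving gives x3 = 2.077, x4 = 0.8565, x5 = 1.101.
Cost = 0.6·2.077 + 1.72·0.8565 + 1.44·1.101 = 4.3048.

$4.30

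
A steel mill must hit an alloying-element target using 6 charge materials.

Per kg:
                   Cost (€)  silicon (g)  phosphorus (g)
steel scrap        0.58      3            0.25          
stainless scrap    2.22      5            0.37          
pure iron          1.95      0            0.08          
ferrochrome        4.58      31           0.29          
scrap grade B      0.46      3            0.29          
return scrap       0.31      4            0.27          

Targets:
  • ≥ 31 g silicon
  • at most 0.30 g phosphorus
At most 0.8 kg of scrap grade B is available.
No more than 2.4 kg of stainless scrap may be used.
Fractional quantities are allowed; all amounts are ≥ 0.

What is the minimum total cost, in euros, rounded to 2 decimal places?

This is a linear program. Let x1 = kg of steel scrap, x2 = kg of stainless scrap, x3 = kg of pure iron, x4 = kg of ferrochrome, x5 = kg of scrap grade B, x6 = kg of return scrap.
min 0.58x1 + 2.22x2 + 1.95x3 + 4.58x4 + 0.46x5 + 0.31x6 subject to:
  3x1 + 5x2 + 31x4 + 3x5 + 4x6 ≥ 31   (silicon)
  0.25x1 + 0.37x2 + 0.08x3 + 0.29x4 + 0.29x5 + 0.27x6 ≤ 0.3   (phosphorus)
  x5 ≤ 0.8
  x2 ≤ 2.4
  x1, x2, x3, x4, x5, x6 ≥ 0.
At the optimum only ferrochrome, return scrap are positive (steel scrap, stainless scrap, pure iron, scrap grade B = 0). The silicon and phosphorus requirements are met with equality.
Optimal quantities: ferrochrome = 0.9945 kg, return scrap = 0.043 kg.
Cost = 4.58·0.9945 + 0.31·0.043 = 4.5681.

€4.57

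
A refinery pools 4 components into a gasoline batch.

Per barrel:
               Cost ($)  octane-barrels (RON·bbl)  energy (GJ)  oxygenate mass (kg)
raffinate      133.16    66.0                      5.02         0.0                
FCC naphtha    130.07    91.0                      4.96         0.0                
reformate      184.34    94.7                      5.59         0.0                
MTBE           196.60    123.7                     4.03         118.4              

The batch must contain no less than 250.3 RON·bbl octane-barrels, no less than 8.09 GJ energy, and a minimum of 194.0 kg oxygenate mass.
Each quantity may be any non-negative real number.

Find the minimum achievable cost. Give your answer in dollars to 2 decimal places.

Set it up as a linear program. Let x1 = barrels of raffinate, x2 = barrels of FCC naphtha, x3 = barrels of reformate, x4 = barrels of MTBE.
min 133.16x1 + 130.07x2 + 184.34x3 + 196.6x4 with:
  66x1 + 91x2 + 94.7x3 + 123.7x4 ≥ 250.3   (octane-barrels)
  5.02x1 + 4.96x2 + 5.59x3 + 4.03x4 ≥ 8.09   (energy)
  118.4x4 ≥ 194   (oxygenate mass)
  x1, x2, x3, x4 ≥ 0.
The optimal basis is {FCC naphtha, MTBE}; raffinate, reformate drop out. There the octane-barrels and oxygenate mass constraints are tight.
That vertex is x2 = 0.52325, x4 = 1.6385.
Cost = 130.07·0.52325 + 196.6·1.6385 = 390.1882.

$390.19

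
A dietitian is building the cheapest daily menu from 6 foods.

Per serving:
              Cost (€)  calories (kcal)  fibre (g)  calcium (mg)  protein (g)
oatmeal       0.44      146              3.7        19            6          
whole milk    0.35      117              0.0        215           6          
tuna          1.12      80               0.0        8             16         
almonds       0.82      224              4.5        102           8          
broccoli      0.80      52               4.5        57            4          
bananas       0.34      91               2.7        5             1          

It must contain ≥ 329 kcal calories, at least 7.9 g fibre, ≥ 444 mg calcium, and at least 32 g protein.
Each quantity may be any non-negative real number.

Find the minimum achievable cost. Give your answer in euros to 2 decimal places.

Let x1 = servings of oatmeal, x2 = servings of whole milk, x3 = servings of tuna, x4 = servings of almonds, x5 = servings of broccoli, x6 = servings of bananas.
min 0.44x1 + 0.35x2 + 1.12x3 + 0.82x4 + 0.8x5 + 0.34x6 s.t.:
  146x1 + 117x2 + 80x3 + 224x4 + 52x5 + 91x6 ≥ 329   (calories)
  3.7x1 + 4.5x4 + 4.5x5 + 2.7x6 ≥ 7.9   (fibre)
  19x1 + 215x2 + 8x3 + 102x4 + 57x5 + 5x6 ≥ 444   (calcium)
  6x1 + 6x2 + 16x3 + 8x4 + 4x5 + 1x6 ≥ 32   (protein)
  x1, x2, x3, x4, x5, x6 ≥ 0.
At the optimum only oatmeal, whole milk are positive (tuna, almonds, broccoli, bananas = 0). Binding constraints: fibre and protein.
Optimal quantities: oatmeal = 2.135 servings, whole milk = 3.198 servings.
Total cost: 0.44·2.135 + 0.35·3.198 = 2.0587.

€2.06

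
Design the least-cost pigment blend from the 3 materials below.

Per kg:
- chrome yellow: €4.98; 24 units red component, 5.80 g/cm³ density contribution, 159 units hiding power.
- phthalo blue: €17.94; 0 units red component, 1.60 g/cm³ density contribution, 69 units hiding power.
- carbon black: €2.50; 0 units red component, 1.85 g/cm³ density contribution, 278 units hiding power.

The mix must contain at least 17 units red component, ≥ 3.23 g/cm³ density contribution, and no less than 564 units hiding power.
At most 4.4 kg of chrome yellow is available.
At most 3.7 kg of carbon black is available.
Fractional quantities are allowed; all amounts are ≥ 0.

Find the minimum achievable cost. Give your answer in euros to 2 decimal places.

This is a linear program. Let x1 = kg of chrome yellow, x2 = kg of phthalo blue, x3 = kg of carbon black.
Minimise 4.98x1 + 17.94x2 + 2.5x3 s.t.:
  24x1 ≥ 17   (red component)
  5.8x1 + 1.6x2 + 1.85x3 ≥ 3.23   (density contribution)
  159x1 + 69x2 + 278x3 ≥ 564   (hiding power)
  x1 ≤ 4.4
  x3 ≤ 3.7
  x1, x2, x3 ≥ 0.
The optimal basis is {chrome yellow, carbon black}; phthalo blue drops out. Binding constraints: red component and hiding power.
Optimal quantities: chrome yellow = 0.7083 kg, carbon black = 1.624 kg.
Cost = 4.98·0.7083 + 2.5·1.624 = 7.5873.

€7.59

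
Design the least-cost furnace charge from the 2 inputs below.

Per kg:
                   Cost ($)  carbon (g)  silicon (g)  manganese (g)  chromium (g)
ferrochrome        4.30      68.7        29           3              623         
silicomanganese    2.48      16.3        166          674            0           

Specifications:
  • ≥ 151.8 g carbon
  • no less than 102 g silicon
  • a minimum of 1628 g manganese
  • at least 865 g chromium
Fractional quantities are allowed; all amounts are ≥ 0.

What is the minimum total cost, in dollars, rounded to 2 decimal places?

Treat it as an LP. Let x1 = kg of ferrochrome, x2 = kg of silicomanganese.
Minimise 4.3x1 + 2.48x2 s.t.:
  68.7x1 + 16.3x2 ≥ 151.8   (carbon)
  29x1 + 166x2 ≥ 102   (silicon)
  3x1 + 674x2 ≥ 1628   (manganese)
  623x1 ≥ 865   (chromium)
  x1, x2 ≥ 0.
Both inputs are positive at the optimum. Binding constraints: carbon and manganese.
That vertex is x1 = 1.638, x2 = 2.408.
Total cost: 4.3·1.638 + 2.48·2.408 = 13.0152.

$13.02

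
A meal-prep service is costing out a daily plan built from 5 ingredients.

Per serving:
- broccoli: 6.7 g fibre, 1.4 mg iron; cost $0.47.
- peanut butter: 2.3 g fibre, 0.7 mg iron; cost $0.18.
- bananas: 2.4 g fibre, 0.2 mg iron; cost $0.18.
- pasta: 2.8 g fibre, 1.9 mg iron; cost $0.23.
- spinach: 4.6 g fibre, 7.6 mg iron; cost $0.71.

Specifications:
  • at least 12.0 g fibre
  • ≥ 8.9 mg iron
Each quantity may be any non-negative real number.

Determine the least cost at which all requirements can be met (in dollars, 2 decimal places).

$1.04

Treat it as an LP. Let x1 = servings of broccoli, x2 = servings of peanut butter, x3 = servings of bananas, x4 = servings of pasta, x5 = servings of spinach.
Minimise 0.47x1 + 0.18x2 + 0.18x3 + 0.23x4 + 0.71x5 s.t.:
  6.7x1 + 2.3x2 + 2.4x3 + 2.8x4 + 4.6x5 ≥ 12   (fibre)
  1.4x1 + 0.7x2 + 0.2x3 + 1.9x4 + 7.6x5 ≥ 8.9   (iron)
  x1, x2, x3, x4, x5 ≥ 0.
The cheapest feasible vertex uses only pasta, spinach; broccoli, peanut butter, bananas are not used. There the fibre and iron constraints are tight.
So pasta = 4.008 servings, spinach = 0.1691 servings.
Objective = 0.23·4.008 + 0.71·0.1691 = 1.0419.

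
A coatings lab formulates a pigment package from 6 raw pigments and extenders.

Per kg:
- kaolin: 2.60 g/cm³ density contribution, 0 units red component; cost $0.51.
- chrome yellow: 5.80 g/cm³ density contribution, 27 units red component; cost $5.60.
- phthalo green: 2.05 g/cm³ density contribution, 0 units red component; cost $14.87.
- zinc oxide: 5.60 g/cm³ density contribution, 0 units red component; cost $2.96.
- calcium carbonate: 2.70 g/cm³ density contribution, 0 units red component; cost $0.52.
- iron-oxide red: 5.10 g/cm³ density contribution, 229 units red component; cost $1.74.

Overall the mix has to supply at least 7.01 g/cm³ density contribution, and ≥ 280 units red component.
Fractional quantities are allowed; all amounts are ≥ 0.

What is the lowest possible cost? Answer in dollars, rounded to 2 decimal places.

$2.28

Treat it as an LP. Let x1 = kg of kaolin, x2 = kg of chrome yellow, x3 = kg of phthalo green, x4 = kg of zinc oxide, x5 = kg of calcium carbonate, x6 = kg of iron-oxide red.
Minimise 0.51x1 + 5.6x2 + 14.87x3 + 2.96x4 + 0.52x5 + 1.74x6 s.t.:
  2.6x1 + 5.8x2 + 2.05x3 + 5.6x4 + 2.7x5 + 5.1x6 ≥ 7.01   (density contribution)
  27x2 + 229x6 ≥ 280   (red component)
  x1, x2, x3, x4, x5, x6 ≥ 0.
At the optimum only calcium carbonate, iron-oxide red are positive (kaolin, chrome yellow, phthalo green, zinc oxide = 0). There the density contribution and red component constraints are tight.
So calcium carbonate = 0.2867 kg, iron-oxide red = 1.223 kg.
Objective = 0.52·0.2867 + 1.74·1.223 = 2.2771.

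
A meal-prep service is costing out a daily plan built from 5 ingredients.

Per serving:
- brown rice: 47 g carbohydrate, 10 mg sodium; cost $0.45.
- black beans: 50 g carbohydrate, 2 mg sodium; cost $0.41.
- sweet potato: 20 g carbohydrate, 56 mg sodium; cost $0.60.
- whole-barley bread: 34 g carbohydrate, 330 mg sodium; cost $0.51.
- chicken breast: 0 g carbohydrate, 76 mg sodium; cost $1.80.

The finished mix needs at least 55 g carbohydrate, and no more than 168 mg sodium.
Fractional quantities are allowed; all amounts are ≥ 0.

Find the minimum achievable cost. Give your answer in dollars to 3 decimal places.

$0.451

Let x1 = servings of brown rice, x2 = servings of black beans, x3 = servings of sweet potato, x4 = servings of whole-barley bread, x5 = servings of chicken breast.
Minimize 0.45x1 + 0.41x2 + 0.6x3 + 0.51x4 + 1.8x5 s.t.:
  47x1 + 50x2 + 20x3 + 34x4 ≥ 55   (carbohydrate)
  10x1 + 2x2 + 56x3 + 330x4 + 76x5 ≤ 168   (sodium)
  x1, x2, x3, x4, x5 ≥ 0.
The optimal basis is {black beans}; brown rice, sweet potato, whole-barley bread, chicken breast drop out. Binding constraint: carbohydrate.
Optimal quantities: black beans = 1.1 servings.
Objective = 0.41·1.1 = 0.45100.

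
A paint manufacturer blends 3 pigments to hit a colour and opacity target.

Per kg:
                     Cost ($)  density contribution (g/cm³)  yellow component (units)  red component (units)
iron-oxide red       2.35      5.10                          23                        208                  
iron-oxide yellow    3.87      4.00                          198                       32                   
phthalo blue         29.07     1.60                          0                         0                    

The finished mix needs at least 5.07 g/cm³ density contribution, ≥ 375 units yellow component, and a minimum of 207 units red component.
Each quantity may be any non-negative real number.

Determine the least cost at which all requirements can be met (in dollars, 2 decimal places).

$8.69

Treat it as an LP. Let x1 = kg of iron-oxide red, x2 = kg of iron-oxide yellow, x3 = kg of phthalo blue.
min 2.35x1 + 3.87x2 + 29.07x3 with:
  5.1x1 + 4x2 + 1.6x3 ≥ 5.07   (density contribution)
  23x1 + 198x2 ≥ 375   (yellow component)
  208x1 + 32x2 ≥ 207   (red component)
  x1, x2, x3 ≥ 0.
The optimal basis is {iron-oxide red, iron-oxide yellow}; phthalo blue drops out. Binding constraints: yellow component and red component.
So iron-oxide red = 0.7166 kg, iron-oxide yellow = 1.811 kg.
Cost = 2.35·0.7166 + 3.87·1.811 = 8.6926.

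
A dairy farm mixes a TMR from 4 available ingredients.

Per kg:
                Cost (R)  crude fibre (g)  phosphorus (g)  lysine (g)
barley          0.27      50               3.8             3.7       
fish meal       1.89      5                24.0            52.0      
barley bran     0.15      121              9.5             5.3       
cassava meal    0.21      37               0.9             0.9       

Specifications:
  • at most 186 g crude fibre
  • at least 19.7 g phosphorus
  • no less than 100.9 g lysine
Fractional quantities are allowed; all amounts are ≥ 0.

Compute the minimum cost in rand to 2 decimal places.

R3.60

Let x1 = kg of barley, x2 = kg of fish meal, x3 = kg of barley bran, x4 = kg of cassava meal.
Minimise 0.27x1 + 1.89x2 + 0.15x3 + 0.21x4 s.t.:
  50x1 + 5x2 + 121x3 + 37x4 ≤ 186   (crude fibre)
  3.8x1 + 24x2 + 9.5x3 + 0.9x4 ≥ 19.7   (phosphorus)
  3.7x1 + 52x2 + 5.3x3 + 0.9x4 ≥ 100.9   (lysine)
  x1, x2, x3, x4 ≥ 0.
The minimum-cost mix takes nothing from barley, cassava meal — only fish meal, barley bran. Binding constraints: crude fibre and lysine.
So fish meal = 1.791 kg, barley bran = 1.463 kg.
Hence cost = 1.89·1.791 + 0.15·1.463 = R3.6044.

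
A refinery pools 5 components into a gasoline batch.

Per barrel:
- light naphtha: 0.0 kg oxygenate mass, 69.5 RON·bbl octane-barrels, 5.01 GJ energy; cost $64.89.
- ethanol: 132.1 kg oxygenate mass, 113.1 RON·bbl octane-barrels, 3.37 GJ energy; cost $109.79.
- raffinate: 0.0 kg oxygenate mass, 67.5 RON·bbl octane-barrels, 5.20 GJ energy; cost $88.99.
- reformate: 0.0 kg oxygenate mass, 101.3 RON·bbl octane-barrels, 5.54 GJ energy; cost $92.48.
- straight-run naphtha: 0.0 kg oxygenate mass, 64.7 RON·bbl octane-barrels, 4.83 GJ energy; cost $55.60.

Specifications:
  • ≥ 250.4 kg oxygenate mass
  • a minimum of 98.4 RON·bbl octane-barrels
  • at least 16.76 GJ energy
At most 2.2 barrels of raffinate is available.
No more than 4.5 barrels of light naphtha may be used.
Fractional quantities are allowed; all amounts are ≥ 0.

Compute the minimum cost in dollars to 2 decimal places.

Let x1 = barrels of light naphtha, x2 = barrels of ethanol, x3 = barrels of raffinate, x4 = barrels of reformate, x5 = barrels of straight-run naphtha.
Minimize 64.89x1 + 109.79x2 + 88.99x3 + 92.48x4 + 55.6x5 s.t.:
  132.1x2 ≥ 250.4   (oxygenate mass)
  69.5x1 + 113.1x2 + 67.5x3 + 101.3x4 + 64.7x5 ≥ 98.4   (octane-barrels)
  5.01x1 + 3.37x2 + 5.2x3 + 5.54x4 + 4.83x5 ≥ 16.76   (energy)
  x3 ≤ 2.2
  x1 ≤ 4.5
  x1, x2, x3, x4, x5 ≥ 0.
The minimum-cost mix takes nothing from light naphtha, raffinate, reformate — only ethanol, straight-run naphtha. There the oxygenate mass and energy constraints are tight.
Optimal quantities: ethanol = 1.89553 barrels, straight-run naphtha = 2.14742 barrels.
Cost = 109.79·1.89553 + 55.6·2.14742 = 327.5068.

$327.51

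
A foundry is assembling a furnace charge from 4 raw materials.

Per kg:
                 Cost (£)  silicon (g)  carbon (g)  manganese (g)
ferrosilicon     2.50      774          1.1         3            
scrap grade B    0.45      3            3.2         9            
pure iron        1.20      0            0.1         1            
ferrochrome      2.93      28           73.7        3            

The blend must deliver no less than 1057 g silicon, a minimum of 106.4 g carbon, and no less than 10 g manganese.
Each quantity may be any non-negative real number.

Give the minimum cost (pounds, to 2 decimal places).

Let x1 = kg of ferrosilicon, x2 = kg of scrap grade B, x3 = kg of pure iron, x4 = kg of ferrochrome.
min 2.5x1 + 0.45x2 + 1.2x3 + 2.93x4 s.t.:
  774x1 + 3x2 + 28x4 ≥ 1057   (silicon)
  1.1x1 + 3.2x2 + 0.1x3 + 73.7x4 ≥ 106.4   (carbon)
  3x1 + 9x2 + 1x3 + 3x4 ≥ 10   (manganese)
  x1, x2, x3, x4 ≥ 0.
The minimum-cost mix takes nothing from pure iron — only ferrosilicon, scrap grade B, ferrochrome. There the silicon, carbon, manganese constraints are tight.
Optimal quantities: ferrosilicon = 1.314 kg, scrap grade B = 0.2014 kg, ferrochrome = 1.415 kg.
Objective = 2.5·1.314 + 0.45·0.2014 + 2.93·1.415 = 7.5216.

£7.52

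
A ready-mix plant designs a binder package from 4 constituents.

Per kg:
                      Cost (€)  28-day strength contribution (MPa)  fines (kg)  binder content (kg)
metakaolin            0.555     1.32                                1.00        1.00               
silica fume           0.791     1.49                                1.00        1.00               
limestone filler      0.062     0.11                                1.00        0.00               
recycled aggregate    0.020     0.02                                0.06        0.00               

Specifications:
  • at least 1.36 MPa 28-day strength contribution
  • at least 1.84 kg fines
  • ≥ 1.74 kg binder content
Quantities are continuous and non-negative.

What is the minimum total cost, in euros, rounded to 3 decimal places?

€0.972

Let x1 = kg of metakaolin, x2 = kg of silica fume, x3 = kg of limestone filler, x4 = kg of recycled aggregate.
min 0.555x1 + 0.791x2 + 0.062x3 + 0.02x4 subject to:
  1.32x1 + 1.49x2 + 0.11x3 + 0.02x4 ≥ 1.36   (28-day strength contribution)
  1x1 + 1x2 + 1x3 + 0.06x4 ≥ 1.84   (fines)
  1x1 + 1x2 ≥ 1.74   (binder content)
  x1, x2, x3, x4 ≥ 0.
The cheapest feasible vertex uses only metakaolin, limestone filler; silica fume, recycled aggregate are not used. Binding constraints: fines and binder content.
That vertex is x1 = 1.74, x3 = 0.1.
Cost = 0.555·1.74 + 0.062·0.1 = 0.97190.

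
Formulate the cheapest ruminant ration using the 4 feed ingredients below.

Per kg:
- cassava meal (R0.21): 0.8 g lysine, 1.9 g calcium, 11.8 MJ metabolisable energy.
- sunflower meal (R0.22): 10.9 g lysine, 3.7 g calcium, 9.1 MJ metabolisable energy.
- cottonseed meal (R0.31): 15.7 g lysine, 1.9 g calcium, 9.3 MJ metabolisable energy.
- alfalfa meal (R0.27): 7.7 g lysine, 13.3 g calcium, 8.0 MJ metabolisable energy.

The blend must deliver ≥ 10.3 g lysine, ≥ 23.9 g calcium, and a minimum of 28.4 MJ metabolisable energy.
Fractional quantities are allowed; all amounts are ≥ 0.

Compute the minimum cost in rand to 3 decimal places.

R0.711

Set it up as a linear program. Let x1 = kg of cassava meal, x2 = kg of sunflower meal, x3 = kg of cottonseed meal, x4 = kg of alfalfa meal.
min 0.21x1 + 0.22x2 + 0.31x3 + 0.27x4 with:
  0.8x1 + 10.9x2 + 15.7x3 + 7.7x4 ≥ 10.3   (lysine)
  1.9x1 + 3.7x2 + 1.9x3 + 13.3x4 ≥ 23.9   (calcium)
  11.8x1 + 9.1x2 + 9.3x3 + 8x4 ≥ 28.4   (metabolisable energy)
  x1, x2, x3, x4 ≥ 0.
The cheapest feasible vertex uses only cassava meal, alfalfa meal; sunflower meal, cottonseed meal are not used. The calcium and metabolisable energy requirements are met with equality.
Optimal quantities: cassava meal = 1.316 kg, alfalfa meal = 1.609 kg.
Hence cost = 0.21·1.316 + 0.27·1.609 = R0.71079.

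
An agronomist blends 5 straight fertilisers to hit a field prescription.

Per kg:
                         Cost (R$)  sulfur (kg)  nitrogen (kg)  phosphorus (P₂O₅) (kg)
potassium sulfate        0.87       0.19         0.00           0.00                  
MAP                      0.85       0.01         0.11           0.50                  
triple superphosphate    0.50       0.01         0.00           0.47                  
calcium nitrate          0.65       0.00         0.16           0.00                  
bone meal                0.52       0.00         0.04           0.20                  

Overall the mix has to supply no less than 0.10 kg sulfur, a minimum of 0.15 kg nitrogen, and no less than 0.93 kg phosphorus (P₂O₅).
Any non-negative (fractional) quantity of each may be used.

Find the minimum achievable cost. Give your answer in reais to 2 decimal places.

This is a linear program. Let x1 = kg of potassium sulfate, x2 = kg of MAP, x3 = kg of triple superphosphate, x4 = kg of calcium nitrate, x5 = kg of bone meal.
Minimise 0.87x1 + 0.85x2 + 0.5x3 + 0.65x4 + 0.52x5 subject to:
  0.19x1 + 0.01x2 + 0.01x3 ≥ 0.1   (sulfur)
  0.11x2 + 0.16x4 + 0.04x5 ≥ 0.15   (nitrogen)
  0.5x2 + 0.47x3 + 0.2x5 ≥ 0.93   (phosphorus (P₂O₅))
  x1, x2, x3, x4, x5 ≥ 0.
The optimal basis is {potassium sulfate, MAP, triple superphosphate}; calcium nitrate, bone meal drop out. There the sulfur, nitrogen, phosphorus (P₂O₅) constraints are tight.
Solving gives x1 = 0.4268, x2 = 1.364, x3 = 0.528.
Total cost: 0.87·0.4268 + 0.85·1.364 + 0.5·0.528 = 1.7947.

R$1.79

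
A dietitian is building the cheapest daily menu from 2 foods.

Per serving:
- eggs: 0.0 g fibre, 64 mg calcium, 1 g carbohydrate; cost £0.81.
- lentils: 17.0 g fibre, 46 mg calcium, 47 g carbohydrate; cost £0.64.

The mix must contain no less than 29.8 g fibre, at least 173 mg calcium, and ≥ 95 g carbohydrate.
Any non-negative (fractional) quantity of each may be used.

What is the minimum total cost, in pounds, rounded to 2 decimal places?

£2.30

Let x1 = servings of eggs, x2 = servings of lentils.
Minimize 0.81x1 + 0.64x2 subject to:
  17x2 ≥ 29.8   (fibre)
  64x1 + 46x2 ≥ 173   (calcium)
  1x1 + 47x2 ≥ 95   (carbohydrate)
  x1, x2 ≥ 0.
Both inputs are positive at the optimum. Binding constraints: calcium and carbohydrate.
That vertex is x1 = 1.27, x2 = 1.994.
Hence cost = 0.81·1.27 + 0.64·1.994 = £2.3049.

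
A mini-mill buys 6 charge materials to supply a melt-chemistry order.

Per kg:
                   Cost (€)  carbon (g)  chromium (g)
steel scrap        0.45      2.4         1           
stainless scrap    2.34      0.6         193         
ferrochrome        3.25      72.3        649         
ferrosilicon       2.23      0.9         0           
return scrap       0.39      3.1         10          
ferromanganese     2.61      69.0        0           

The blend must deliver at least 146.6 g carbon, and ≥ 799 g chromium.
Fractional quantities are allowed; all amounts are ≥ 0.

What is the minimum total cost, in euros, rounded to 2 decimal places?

Let x1 = kg of steel scrap, x2 = kg of stainless scrap, x3 = kg of ferrochrome, x4 = kg of ferrosilicon, x5 = kg of return scrap, x6 = kg of ferromanganese.
Minimise 0.45x1 + 2.34x2 + 3.25x3 + 2.23x4 + 0.39x5 + 2.61x6 with:
  2.4x1 + 0.6x2 + 72.3x3 + 0.9x4 + 3.1x5 + 69x6 ≥ 146.6   (carbon)
  1x1 + 193x2 + 649x3 + 10x5 ≥ 799   (chromium)
  x1, x2, x3, x4, x5, x6 ≥ 0.
The optimal basis is {ferrochrome, ferromanganese}; steel scrap, stainless scrap, ferrosilicon, return scrap drop out. There the carbon and chromium constraints are tight.
Optimal quantities: ferrochrome = 1.231 kg, ferromanganese = 0.8346 kg.
Total cost: 3.25·1.231 + 2.61·0.8346 = 6.1791.

€6.18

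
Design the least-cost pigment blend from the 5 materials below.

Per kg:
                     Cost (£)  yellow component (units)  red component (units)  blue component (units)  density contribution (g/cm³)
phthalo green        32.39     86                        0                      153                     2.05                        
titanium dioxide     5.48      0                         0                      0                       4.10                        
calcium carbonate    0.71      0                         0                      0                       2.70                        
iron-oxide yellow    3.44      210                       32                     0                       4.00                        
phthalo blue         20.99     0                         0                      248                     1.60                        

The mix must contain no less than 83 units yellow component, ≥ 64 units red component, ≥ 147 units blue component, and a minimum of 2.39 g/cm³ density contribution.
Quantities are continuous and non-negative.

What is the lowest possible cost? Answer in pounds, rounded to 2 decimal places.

£19.32

This is a linear program. Let x1 = kg of phthalo green, x2 = kg of titanium dioxide, x3 = kg of calcium carbonate, x4 = kg of iron-oxide yellow, x5 = kg of phthalo blue.
Minimize 32.39x1 + 5.48x2 + 0.71x3 + 3.44x4 + 20.99x5 s.t.:
  86x1 + 210x4 ≥ 83   (yellow component)
  32x4 ≥ 64   (red component)
  153x1 + 248x5 ≥ 147   (blue component)
  2.05x1 + 4.1x2 + 2.7x3 + 4x4 + 1.6x5 ≥ 2.39   (density contribution)
  x1, x2, x3, x4, x5 ≥ 0.
The optimal basis is {iron-oxide yellow, phthalo blue}; phthalo green, titanium dioxide, calcium carbonate drop out. The red component and blue component requirements are met with equality.
That vertex is x4 = 2, x5 = 0.5927.
Hence cost = 3.44·2 + 20.99·0.5927 = £19.3208.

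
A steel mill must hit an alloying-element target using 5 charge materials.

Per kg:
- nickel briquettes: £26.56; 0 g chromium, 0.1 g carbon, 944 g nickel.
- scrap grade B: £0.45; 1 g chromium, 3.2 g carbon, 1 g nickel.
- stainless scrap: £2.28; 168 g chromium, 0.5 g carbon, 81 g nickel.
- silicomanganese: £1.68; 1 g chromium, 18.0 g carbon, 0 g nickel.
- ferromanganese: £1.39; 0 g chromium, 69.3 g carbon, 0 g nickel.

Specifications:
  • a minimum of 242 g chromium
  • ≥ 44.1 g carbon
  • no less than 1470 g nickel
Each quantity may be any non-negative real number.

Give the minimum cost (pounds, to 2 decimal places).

£42.08

Let x1 = kg of nickel briquettes, x2 = kg of scrap grade B, x3 = kg of stainless scrap, x4 = kg of silicomanganese, x5 = kg of ferromanganese.
min 26.56x1 + 0.45x2 + 2.28x3 + 1.68x4 + 1.39x5 with:
  1x2 + 168x3 + 1x4 ≥ 242   (chromium)
  0.1x1 + 3.2x2 + 0.5x3 + 18x4 + 69.3x5 ≥ 44.1   (carbon)
  944x1 + 1x2 + 81x3 ≥ 1470   (nickel)
  x1, x2, x3, x4, x5 ≥ 0.
The cheapest feasible vertex uses only stainless scrap, ferromanganese; nickel briquettes, scrap grade B, silicomanganese are not used. There the carbon and nickel constraints are tight.
That vertex is x3 = 18.15, x5 = 0.5054.
Hence cost = 2.28·18.15 + 1.39·0.5054 = £42.0845.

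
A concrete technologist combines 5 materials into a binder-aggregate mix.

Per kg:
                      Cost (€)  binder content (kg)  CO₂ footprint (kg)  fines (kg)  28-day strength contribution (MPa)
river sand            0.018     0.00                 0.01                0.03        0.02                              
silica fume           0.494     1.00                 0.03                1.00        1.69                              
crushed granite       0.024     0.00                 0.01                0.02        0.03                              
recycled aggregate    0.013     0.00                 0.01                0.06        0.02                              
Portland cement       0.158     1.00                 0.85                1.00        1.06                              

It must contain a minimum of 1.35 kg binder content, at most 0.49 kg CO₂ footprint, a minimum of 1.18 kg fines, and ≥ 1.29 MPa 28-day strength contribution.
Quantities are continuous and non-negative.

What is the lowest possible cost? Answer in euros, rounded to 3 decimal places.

This is a linear program. Let x1 = kg of river sand, x2 = kg of silica fume, x3 = kg of crushed granite, x4 = kg of recycled aggregate, x5 = kg of Portland cement.
Minimize 0.018x1 + 0.494x2 + 0.024x3 + 0.013x4 + 0.158x5 s.t.:
  1x2 + 1x5 ≥ 1.35   (binder content)
  0.01x1 + 0.03x2 + 0.01x3 + 0.01x4 + 0.85x5 ≤ 0.49   (CO₂ footprint)
  0.03x1 + 1x2 + 0.02x3 + 0.06x4 + 1x5 ≥ 1.18   (fines)
  0.02x1 + 1.69x2 + 0.03x3 + 0.02x4 + 1.06x5 ≥ 1.29   (28-day strength contribution)
  x1, x2, x3, x4, x5 ≥ 0.
The minimum-cost mix takes nothing from river sand, crushed granite, recycled aggregate — only silica fume, Portland cement. There the binder content and CO₂ footprint constraints are tight.
Solving gives x2 = 0.8018, x5 = 0.5482.
Hence cost = 0.494·0.8018 + 0.158·0.5482 = €0.48270.

€0.483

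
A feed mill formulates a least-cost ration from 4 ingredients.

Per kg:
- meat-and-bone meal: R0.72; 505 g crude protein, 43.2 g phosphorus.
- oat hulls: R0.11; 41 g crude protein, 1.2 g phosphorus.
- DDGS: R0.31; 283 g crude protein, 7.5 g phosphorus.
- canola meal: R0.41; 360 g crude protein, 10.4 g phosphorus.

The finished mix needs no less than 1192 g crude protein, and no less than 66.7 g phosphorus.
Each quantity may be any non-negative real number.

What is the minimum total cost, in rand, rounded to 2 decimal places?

Let x1 = kg of meat-and-bone meal, x2 = kg of oat hulls, x3 = kg of DDGS, x4 = kg of canola meal.
Minimize 0.72x1 + 0.11x2 + 0.31x3 + 0.41x4 subject to:
  505x1 + 41x2 + 283x3 + 360x4 ≥ 1192   (crude protein)
  43.2x1 + 1.2x2 + 7.5x3 + 10.4x4 ≥ 66.7   (phosphorus)
  x1, x2, x3, x4 ≥ 0.
The optimal basis is {meat-and-bone meal, DDGS}; oat hulls, canola meal drop out. The crude protein and phosphorus requirements are met with equality.
Optimal quantities: meat-and-bone meal = 1.178 kg, DDGS = 2.111 kg.
Cost = 0.72·1.178 + 0.31·2.111 = 1.5026.

R1.50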